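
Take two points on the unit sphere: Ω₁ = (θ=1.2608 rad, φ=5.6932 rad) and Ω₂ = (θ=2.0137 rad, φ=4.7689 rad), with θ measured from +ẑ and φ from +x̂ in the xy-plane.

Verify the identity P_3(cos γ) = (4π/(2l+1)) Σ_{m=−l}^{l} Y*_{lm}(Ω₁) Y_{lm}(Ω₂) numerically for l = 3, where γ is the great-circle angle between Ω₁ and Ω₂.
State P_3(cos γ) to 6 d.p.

-0.435820

Expand P_3 via completeness: Σ_{m} conj(Y_{3,m}) at Ω₁ times Y_{3,m} at Ω₂ —
  [-3]  conj(Y_{3,-3})(Ω₁) = -0.07130 - 0.35324j ; Y_{3,-3}(Ω₂) = -0.05192 - 0.30332j ; Δ = -0.10344 + 0.03997j
  [-2]  conj(Y_{3,-2})(Ω₁) = 0.10771 - 0.26143j ; Y_{3,-2}(Ω₂) = 0.35526 - 0.04032j ; Δ = 0.02772 - 0.09722j
  [-1]  conj(Y_{3,-1})(Ω₁) = -0.13675 + 0.09156j ; Y_{3,-1}(Ω₂) = -0.00135 - 0.02381j ; Δ = 0.00236 + 0.00313j
  [+0]  conj(Y_{3,0})(Ω₁) = -0.28855 + 0.00000j ; Y_{3,0}(Ω₂) = 0.33292 + 0.00000j ; Δ = -0.09606 + 0.00000j
  [+1]  conj(Y_{3,1})(Ω₁) = 0.13675 + 0.09156j ; Y_{3,1}(Ω₂) = 0.00135 - 0.02381j ; Δ = 0.00236 - 0.00313j
  [+2]  conj(Y_{3,2})(Ω₁) = 0.10771 + 0.26143j ; Y_{3,2}(Ω₂) = 0.35526 + 0.04032j ; Δ = 0.02772 + 0.09722j
  [+3]  conj(Y_{3,3})(Ω₁) = 0.07130 - 0.35324j ; Y_{3,3}(Ω₂) = 0.05192 - 0.30332j ; Δ = -0.10344 - 0.03997j
Σ over m = -0.24277 + 0.00000j; ×(4π/7) → -0.43582 + 0.00000j. Real part: -0.435820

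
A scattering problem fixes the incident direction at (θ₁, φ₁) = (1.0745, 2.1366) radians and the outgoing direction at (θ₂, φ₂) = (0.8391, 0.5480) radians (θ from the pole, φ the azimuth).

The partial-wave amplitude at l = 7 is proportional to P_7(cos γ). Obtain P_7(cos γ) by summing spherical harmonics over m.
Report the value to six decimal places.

Summing Y*_{l m}(θ₁,φ₁)·Y_{l m}(θ₂,φ₂) over m ∈ [−7, 7]; prefactor 4π/(2·7+1) = 0.837758:
  term(m=-7) = (0.001595, -0.012734)   from Y*(Ω₁)=(-0.148510, 0.138841), Y(Ω₂)=(-0.048506, 0.040394)
  term(m=-6) = (-0.086865, -0.009315)   from Y*(Ω₁)=(0.398780, 0.103198), Y(Ω₂)=(-0.209819, 0.030940)
  term(m=-5) = (-0.013425, 0.150410)   from Y*(Ω₁)=(-0.115547, -0.357543), Y(Ω₂)=(-0.369911, -0.157091)
  term(m=-4) = (-0.004599, -0.000328)   from Y*(Ω₁)=(0.006987, -0.008424), Y(Ω₂)=(-0.245163, -0.342537)
  term(m=-3) = (-0.001717, 0.032115)   from Y*(Ω₁)=(-0.344249, -0.043821), Y(Ω₂)=(-0.006778, -0.092428)
  term(m=-2) = (-0.048385, -0.001724)   from Y*(Ω₁)=(0.063434, 0.135027), Y(Ω₂)=(-0.148364, 0.288637)
  term(m=-1) = (0.001279, -0.071842)   from Y*(Ω₁)=(-0.155443, 0.244767), Y(Ω₂)=(-0.211522, 0.129104)
  term(m=+0) = (0.048851, 0.000000)   from Y*(Ω₁)=(0.188459, -0.000000), Y(Ω₂)=(0.259214, 0.000000)
  term(m=+1) = (0.001279, 0.071842)   from Y*(Ω₁)=(0.155443, 0.244767), Y(Ω₂)=(0.211522, 0.129104)
  term(m=+2) = (-0.048385, 0.001724)   from Y*(Ω₁)=(0.063434, -0.135027), Y(Ω₂)=(-0.148364, -0.288637)
  term(m=+3) = (-0.001717, -0.032115)   from Y*(Ω₁)=(0.344249, -0.043821), Y(Ω₂)=(0.006778, -0.092428)
  term(m=+4) = (-0.004599, 0.000328)   from Y*(Ω₁)=(0.006987, 0.008424), Y(Ω₂)=(-0.245163, 0.342537)
  term(m=+5) = (-0.013425, -0.150410)   from Y*(Ω₁)=(0.115547, -0.357543), Y(Ω₂)=(0.369911, -0.157091)
  term(m=+6) = (-0.086865, 0.009315)   from Y*(Ω₁)=(0.398780, -0.103198), Y(Ω₂)=(-0.209819, -0.030940)
  term(m=+7) = (0.001595, 0.012734)   from Y*(Ω₁)=(0.148510, 0.138841), Y(Ω₂)=(0.048506, 0.040394)
Σ over m = (-0.255380, 0.000000); ×(4π/15) → (-0.213947, 0.000000). Real part: -0.213947

-0.213947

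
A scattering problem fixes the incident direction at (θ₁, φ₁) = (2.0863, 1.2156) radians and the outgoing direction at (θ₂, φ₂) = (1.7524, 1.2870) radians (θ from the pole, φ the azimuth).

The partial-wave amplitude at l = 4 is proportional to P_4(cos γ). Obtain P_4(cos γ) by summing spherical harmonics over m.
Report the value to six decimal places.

0.496802

Expand P_4 via completeness: Σ_{m} conj(Y_{4,m}) at Ω₁ times Y_{4,m} at Ω₂ —
  term(m=-4) = 0.10076 - 0.02959j   from Y*(Ω₁)=0.03790 - 0.25073j, Y(Ω₂)=0.17475 + 0.37546j
  term(m=-3) = 0.08541 - 0.01858j   from Y*(Ω₁)=0.35562 + 0.19669j, Y(Ω₂)=0.16179 - 0.14173j
  term(m=-2) = -0.04389 + 0.00631j   from Y*(Ω₁)=-0.13460 + 0.11579j, Y(Ω₂)=0.21056 + 0.13425j
  term(m=-1) = 0.06123 - 0.00438j   from Y*(Ω₁)=0.09166 + 0.24710j, Y(Ω₂)=0.06522 - 0.22361j
  term(m=+0) = -0.05123 + 0.00000j   from Y*(Ω₁)=-0.23522 + 0.00000j, Y(Ω₂)=0.21778 + 0.00000j
  term(m=+1) = 0.06123 + 0.00438j   from Y*(Ω₁)=-0.09166 + 0.24710j, Y(Ω₂)=-0.06522 - 0.22361j
  term(m=+2) = -0.04389 - 0.00631j   from Y*(Ω₁)=-0.13460 - 0.11579j, Y(Ω₂)=0.21056 - 0.13425j
  term(m=+3) = 0.08541 + 0.01858j   from Y*(Ω₁)=-0.35562 + 0.19669j, Y(Ω₂)=-0.16179 - 0.14173j
  term(m=+4) = 0.10076 + 0.02959j   from Y*(Ω₁)=0.03790 + 0.25073j, Y(Ω₂)=0.17475 - 0.37546j
Σ over m = 0.35581 - 0.00000j; ×(4π/9) → 0.49680 - 0.00000j. Real part: 0.496802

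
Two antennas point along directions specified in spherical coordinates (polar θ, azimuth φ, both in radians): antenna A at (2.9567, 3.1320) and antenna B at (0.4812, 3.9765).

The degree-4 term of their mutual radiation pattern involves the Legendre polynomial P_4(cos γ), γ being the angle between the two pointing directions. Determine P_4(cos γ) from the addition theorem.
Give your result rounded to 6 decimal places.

-0.186210

Summing Y*_{l m}(θ₁,φ₁)·Y_{l m}(θ₂,φ₂) over m ∈ [−4, 4]; prefactor 4π/(2·4+1) = 1.396263:
  term(m=-4) = -0.00001 + 0.00000j   from Y*(Ω₁)=0.00051 - 0.00002j, Y(Ω₂)=-0.01991 + 0.00400j
  term(m=-3) = 0.00069 + 0.00048j   from Y*(Ω₁)=0.00764 - 0.00022j, Y(Ω₂)=0.08845 + 0.06542j
  term(m=-2) = -0.00248 - 0.02087j   from Y*(Ω₁)=0.06515 - 0.00125j, Y(Ω₂)=-0.03188 - 0.32093j
  term(m=-1) = -0.10370 + 0.11674j   from Y*(Ω₁)=0.32172 - 0.00309j, Y(Ω₂)=-0.32578 + 0.35975j
  term(m=+0) = 0.07763 + 0.00000j   from Y*(Ω₁)=0.70750 + 0.00000j, Y(Ω₂)=0.10973 + 0.00000j
  term(m=+1) = -0.10370 - 0.11674j   from Y*(Ω₁)=-0.32172 - 0.00309j, Y(Ω₂)=0.32578 + 0.35975j
  term(m=+2) = -0.00248 + 0.02087j   from Y*(Ω₁)=0.06515 + 0.00125j, Y(Ω₂)=-0.03188 + 0.32093j
  term(m=+3) = 0.00069 - 0.00048j   from Y*(Ω₁)=-0.00764 - 0.00022j, Y(Ω₂)=-0.08845 + 0.06542j
  term(m=+4) = -0.00001 - 0.00000j   from Y*(Ω₁)=0.00051 + 0.00002j, Y(Ω₂)=-0.01991 - 0.00400j
Total Σ_m = -0.13336 + 0.00000j. Multiply by 1.396263: -0.18621 + 0.00000j. P_4(cos γ) = -0.186210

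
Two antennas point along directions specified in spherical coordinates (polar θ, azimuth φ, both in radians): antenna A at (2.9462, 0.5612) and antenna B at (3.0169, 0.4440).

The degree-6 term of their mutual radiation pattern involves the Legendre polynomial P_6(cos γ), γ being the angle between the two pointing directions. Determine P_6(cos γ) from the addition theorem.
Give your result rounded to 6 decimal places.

0.944800

Expand P_6 via completeness: Σ_{m} conj(Y_{6,m}) at Ω₁ times Y_{6,m} at Ω₂ —
  [-6]  conj(Y_{6,-6})(Ω₁) = (-0.000025, -0.000006) ; Y_{6,-6}(Ω₂) = (-0.000002, -0.000001) ; Δ = (0.000000, 0.000000)
  [-5]  conj(Y_{6,-5})(Ω₁) = (0.000428, -0.000149) ; Y_{6,-5}(Ω₂) = (0.000030, 0.000039) ; Δ = (0.000000, 0.000000)
  [-4]  conj(Y_{6,-4})(Ω₁) = (-0.003033, 0.003797) ; Y_{6,-4}(Ω₂) = (-0.000171, -0.000821) ; Δ = (0.000004, 0.000002)
  [-3]  conj(Y_{6,-3})(Ω₁) = (0.003993, -0.035248) ; Y_{6,-3}(Ω₂) = (-0.002303, 0.009459) ; Δ = (0.000324, 0.000119)
  [-2]  conj(Y_{6,-2})(Ω₁) = (0.075777, 0.157515) ; Y_{6,-2}(Ω₂) = (0.048524, -0.059663) ; Δ = (0.013075, 0.003122)
  [-1]  conj(Y_{6,-1})(Ω₁) = (-0.444400, -0.279360) ; Y_{6,-1}(Ω₂) = (-0.342079, 0.162719) ; Δ = (0.197477, 0.023251)
  [+0]  conj(Y_{6,0})(Ω₁) = (0.647896, -0.000000) ; Y_{6,0}(Ω₂) = (0.857611, 0.000000) ; Δ = (0.555643, 0.000000)
  [+1]  conj(Y_{6,1})(Ω₁) = (0.444400, -0.279360) ; Y_{6,1}(Ω₂) = (0.342079, 0.162719) ; Δ = (0.197477, -0.023251)
  [+2]  conj(Y_{6,2})(Ω₁) = (0.075777, -0.157515) ; Y_{6,2}(Ω₂) = (0.048524, 0.059663) ; Δ = (0.013075, -0.003122)
  [+3]  conj(Y_{6,3})(Ω₁) = (-0.003993, -0.035248) ; Y_{6,3}(Ω₂) = (0.002303, 0.009459) ; Δ = (0.000324, -0.000119)
  [+4]  conj(Y_{6,4})(Ω₁) = (-0.003033, -0.003797) ; Y_{6,4}(Ω₂) = (-0.000171, 0.000821) ; Δ = (0.000004, -0.000002)
  [+5]  conj(Y_{6,5})(Ω₁) = (-0.000428, -0.000149) ; Y_{6,5}(Ω₂) = (-0.000030, 0.000039) ; Δ = (0.000000, -0.000000)
  [+6]  conj(Y_{6,6})(Ω₁) = (-0.000025, 0.000006) ; Y_{6,6}(Ω₂) = (-0.000002, 0.000001) ; Δ = (0.000000, -0.000000)
Accumulated sum (0.977403, 0.000000); after 4π/(2l+1) scaling, (0.944800, 0.000000) ⇒ P_6 = 0.944800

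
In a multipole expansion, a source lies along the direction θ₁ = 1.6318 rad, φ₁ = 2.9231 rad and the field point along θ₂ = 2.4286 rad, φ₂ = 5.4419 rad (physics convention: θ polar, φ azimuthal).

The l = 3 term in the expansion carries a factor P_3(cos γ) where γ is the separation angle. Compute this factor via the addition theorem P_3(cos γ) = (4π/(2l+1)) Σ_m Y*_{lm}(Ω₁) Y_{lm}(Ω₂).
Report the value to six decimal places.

0.442501

Expand P_3 via completeness: Σ_{m} conj(Y_{3,m}) at Ω₁ times Y_{3,m} at Ω₂ —
  m=-3: Y*=-0.32891 + 0.25290j  Y=-0.09518 + 0.06763j  product 0.01420 - 0.04632j
  m=-2: Y*=-0.05624 + 0.02627j  Y=0.03689 - 0.32868j  product 0.00656 + 0.01945j
  m=-1: Y*=0.30906 - 0.06862j  Y=0.26217 + 0.29324j  product 0.10115 + 0.07264j
  m=+0: Y*=0.06783 + 0.00000j  Y=0.03930 + 0.00000j  product 0.00267 + 0.00000j
  m=+1: Y*=-0.30906 - 0.06862j  Y=-0.26217 + 0.29324j  product 0.10115 - 0.07264j
  m=+2: Y*=-0.05624 - 0.02627j  Y=0.03689 + 0.32868j  product 0.00656 - 0.01945j
  m=+3: Y*=0.32891 + 0.25290j  Y=0.09518 + 0.06763j  product 0.01420 + 0.04632j
Σ over m = 0.24649 + 0.00000j; ×(4π/7) → 0.44250 + 0.00000j. Real part: 0.442501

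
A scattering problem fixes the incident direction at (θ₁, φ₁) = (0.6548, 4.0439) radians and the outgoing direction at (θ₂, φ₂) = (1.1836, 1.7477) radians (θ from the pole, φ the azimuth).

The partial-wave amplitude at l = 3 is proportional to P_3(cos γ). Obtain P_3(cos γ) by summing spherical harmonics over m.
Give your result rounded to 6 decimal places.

0.110903

Summing Y*_{l m}(θ₁,φ₁)·Y_{l m}(θ₂,φ₂) over m ∈ [−3, 3]; prefactor 4π/(2·3+1) = 1.795196:
  term(m=-3) = +0.025668+0.017765i   from Y*(Ω₁)=+0.085474-0.039684i, Y(Ω₂)=+0.167663+0.285690i
  term(m=-2) = -0.011907-0.098759i   from Y*(Ω₁)=-0.069656+0.292459i, Y(Ω₂)=-0.310381+0.114639i
  term(m=-1) = +0.024072-0.027148i   from Y*(Ω₁)=-0.261735-0.331395i, Y(Ω₂)=+0.015121+0.084580i
  term(m=+0) = -0.013888+0.000000i   from Y*(Ω₁)=+0.043094-0.000000i, Y(Ω₂)=-0.322275+0.000000i
  term(m=+1) = +0.024072+0.027148i   from Y*(Ω₁)=+0.261735-0.331395i, Y(Ω₂)=-0.015121+0.084580i
  term(m=+2) = -0.011907+0.098759i   from Y*(Ω₁)=-0.069656-0.292459i, Y(Ω₂)=-0.310381-0.114639i
  term(m=+3) = +0.025668-0.017765i   from Y*(Ω₁)=-0.085474-0.039684i, Y(Ω₂)=-0.167663+0.285690i
Σ over m = +0.061777-0.000000i; ×(4π/7) → +0.110903-0.000000i. Real part: 0.110903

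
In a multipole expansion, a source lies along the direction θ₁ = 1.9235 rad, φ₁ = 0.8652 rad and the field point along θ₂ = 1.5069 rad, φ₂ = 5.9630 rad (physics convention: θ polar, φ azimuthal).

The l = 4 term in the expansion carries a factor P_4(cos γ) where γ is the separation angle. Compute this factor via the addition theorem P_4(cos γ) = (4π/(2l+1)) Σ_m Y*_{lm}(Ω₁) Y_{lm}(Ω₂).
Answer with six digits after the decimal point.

0.018470

Expand P_4 via completeness: Σ_{m} conj(Y_{4,m}) at Ω₁ times Y_{4,m} at Ω₂ —
  [-4]  conj(Y_{4,-4})(Ω₁) = -0.32588 - 0.10771j ; Y_{4,-4}(Ω₂) = 0.12554 + 0.42060j ; Δ = 0.00439 - 0.15059j
  [-3]  conj(Y_{4,-3})(Ω₁) = 0.30539 - 0.18555j ; Y_{4,-3}(Ω₂) = 0.04552 + 0.06510j ; Δ = 0.02598 + 0.01143j
  [-2]  conj(Y_{4,-2})(Ω₁) = 0.00771 - 0.04791j ; Y_{4,-2}(Ω₂) = -0.25953 - 0.19338j ; Δ = -0.01127 + 0.01094j
  [-1]  conj(Y_{4,-1})(Ω₁) = 0.21529 + 0.25271j ; Y_{4,-1}(Ω₂) = -0.08503 - 0.02819j ; Δ = -0.01118 - 0.02756j
  [+0]  conj(Y_{4,0})(Ω₁) = -0.00861 + 0.00000j ; Y_{4,0}(Ω₂) = 0.30448 + 0.00000j ; Δ = -0.00262 + 0.00000j
  [+1]  conj(Y_{4,1})(Ω₁) = -0.21529 + 0.25271j ; Y_{4,1}(Ω₂) = 0.08503 - 0.02819j ; Δ = -0.01118 + 0.02756j
  [+2]  conj(Y_{4,2})(Ω₁) = 0.00771 + 0.04791j ; Y_{4,2}(Ω₂) = -0.25953 + 0.19338j ; Δ = -0.01127 - 0.01094j
  [+3]  conj(Y_{4,3})(Ω₁) = -0.30539 - 0.18555j ; Y_{4,3}(Ω₂) = -0.04552 + 0.06510j ; Δ = 0.02598 - 0.01143j
  [+4]  conj(Y_{4,4})(Ω₁) = -0.32588 + 0.10771j ; Y_{4,4}(Ω₂) = 0.12554 - 0.42060j ; Δ = 0.00439 + 0.15059j
Accumulated sum 0.01323 - 0.00000j; after 4π/(2l+1) scaling, 0.01847 - 0.00000j ⇒ P_4 = 0.018470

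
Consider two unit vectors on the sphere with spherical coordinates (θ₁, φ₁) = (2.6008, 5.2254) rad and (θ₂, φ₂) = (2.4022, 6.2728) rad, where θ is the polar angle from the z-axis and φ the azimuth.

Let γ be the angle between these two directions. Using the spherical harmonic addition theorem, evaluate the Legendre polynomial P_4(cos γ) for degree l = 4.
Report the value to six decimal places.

Expand P_4 via completeness: Σ_{m} conj(Y_{4,m}) at Ω₁ times Y_{4,m} at Ω₂ —
  [-4]  conj(Y_{4,-4})(Ω₁) = -0.01439 + 0.02755j ; Y_{4,-4}(Ω₂) = 0.09116 + 0.00379j ; Δ = -0.00142 + 0.00246j
  [-3]  conj(Y_{4,-3})(Ω₁) = 0.14634 - 0.00465j ; Y_{4,-3}(Ω₂) = -0.28283 - 0.00881j ; Δ = -0.04143 + 0.00003j
  [-2]  conj(Y_{4,-2})(Ω₁) = -0.19044 - 0.31428j ; Y_{4,-2}(Ω₂) = 0.42849 + 0.00890j ; Δ = -0.07880 - 0.13636j
  [-1]  conj(Y_{4,-1})(Ω₁) = -0.21979 + 0.39017j ; Y_{4,-1}(Ω₂) = -0.19351 - 0.00201j ; Δ = 0.04332 - 0.07506j
  [+0]  conj(Y_{4,0})(Ω₁) = -0.01511 + 0.00000j ; Y_{4,0}(Ω₂) = -0.31169 + 0.00000j ; Δ = 0.00471 + 0.00000j
  [+1]  conj(Y_{4,1})(Ω₁) = 0.21979 + 0.39017j ; Y_{4,1}(Ω₂) = 0.19351 - 0.00201j ; Δ = 0.04332 + 0.07506j
  [+2]  conj(Y_{4,2})(Ω₁) = -0.19044 + 0.31428j ; Y_{4,2}(Ω₂) = 0.42849 - 0.00890j ; Δ = -0.07880 + 0.13636j
  [+3]  conj(Y_{4,3})(Ω₁) = -0.14634 - 0.00465j ; Y_{4,3}(Ω₂) = 0.28283 - 0.00881j ; Δ = -0.04143 - 0.00003j
  [+4]  conj(Y_{4,4})(Ω₁) = -0.01439 - 0.02755j ; Y_{4,4}(Ω₂) = 0.09116 - 0.00379j ; Δ = -0.00142 - 0.00246j
Σ over m = -0.15195 + 0.00000j; ×(4π/9) → -0.21217 + 0.00000j. Real part: -0.212166

-0.212166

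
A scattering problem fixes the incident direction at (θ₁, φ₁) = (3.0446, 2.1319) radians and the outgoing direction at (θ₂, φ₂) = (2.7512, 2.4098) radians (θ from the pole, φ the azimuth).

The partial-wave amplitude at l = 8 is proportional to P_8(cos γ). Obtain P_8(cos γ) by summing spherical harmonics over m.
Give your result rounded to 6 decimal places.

Addition theorem: P_8(cos γ) = (4π/17) Σ_m Y*_{lm}(Ω₁) Y_{lm}(Ω₂), m = −8…8:
  [-8]  conj(Y_{8,-8})(Ω₁) = -0.000000-0.000000i ; Y_{8,-8}(Ω₂) = +0.000206-0.000094i ; Δ = -0.000000-0.000000i
  [-7]  conj(Y_{8,-7})(Ω₁) = +0.000000-0.000000i ; Y_{8,-7}(Ω₂) = +0.000879-0.002021i ; Δ = -0.000000-0.000000i
  [-6]  conj(Y_{8,-6})(Ω₁) = +0.000004+0.000001i ; Y_{8,-6}(Ω₂) = -0.004275-0.012829i ; Δ = -0.000000-0.000000i
  [-5]  conj(Y_{8,-5})(Ω₁) = +0.000027+0.000077i ; Y_{8,-5}(Ω₂) = -0.051263-0.029172i ; Δ = +0.000001-0.000005i
  [-4]  conj(Y_{8,-4})(Ω₁) = -0.000724+0.000908i ; Y_{8,-4}(Ω₂) = -0.182336+0.039707i ; Δ = +0.000096-0.000194i
  [-3]  conj(Y_{8,-3})(Ω₁) = -0.012173-0.001375i ; Y_{8,-3}(Ω₂) = -0.241758+0.335380i ; Δ = +0.003404-0.003750i
  [-2]  conj(Y_{8,-2})(Ω₁) = -0.039848-0.082789i ; Y_{8,-2}(Ω₂) = +0.060359+0.560830i ; Δ = +0.044025-0.027345i
  [-1]  conj(Y_{8,-1})(Ω₁) = +0.233906-0.372172i ; Y_{8,-1}(Ω₂) = +0.188881+0.169644i ; Δ = +0.107317-0.030616i
  [+0]  conj(Y_{8,0})(Ω₁) = +0.974260-0.000000i ; Y_{8,0}(Ω₂) = -0.410764+0.000000i ; Δ = -0.400191+0.000000i
  [+1]  conj(Y_{8,1})(Ω₁) = -0.233906-0.372172i ; Y_{8,1}(Ω₂) = -0.188881+0.169644i ; Δ = +0.107317+0.030616i
  [+2]  conj(Y_{8,2})(Ω₁) = -0.039848+0.082789i ; Y_{8,2}(Ω₂) = +0.060359-0.560830i ; Δ = +0.044025+0.027345i
  [+3]  conj(Y_{8,3})(Ω₁) = +0.012173-0.001375i ; Y_{8,3}(Ω₂) = +0.241758+0.335380i ; Δ = +0.003404+0.003750i
  [+4]  conj(Y_{8,4})(Ω₁) = -0.000724-0.000908i ; Y_{8,4}(Ω₂) = -0.182336-0.039707i ; Δ = +0.000096+0.000194i
  [+5]  conj(Y_{8,5})(Ω₁) = -0.000027+0.000077i ; Y_{8,5}(Ω₂) = +0.051263-0.029172i ; Δ = +0.000001+0.000005i
  [+6]  conj(Y_{8,6})(Ω₁) = +0.000004-0.000001i ; Y_{8,6}(Ω₂) = -0.004275+0.012829i ; Δ = -0.000000+0.000000i
  [+7]  conj(Y_{8,7})(Ω₁) = -0.000000-0.000000i ; Y_{8,7}(Ω₂) = -0.000879-0.002021i ; Δ = -0.000000+0.000000i
  [+8]  conj(Y_{8,8})(Ω₁) = -0.000000+0.000000i ; Y_{8,8}(Ω₂) = +0.000206+0.000094i ; Δ = -0.000000+0.000000i
Total Σ_m = -0.090505-0.000000i. Multiply by 0.739198: -0.066901-0.000000i. P_8(cos γ) = -0.066901

-0.066901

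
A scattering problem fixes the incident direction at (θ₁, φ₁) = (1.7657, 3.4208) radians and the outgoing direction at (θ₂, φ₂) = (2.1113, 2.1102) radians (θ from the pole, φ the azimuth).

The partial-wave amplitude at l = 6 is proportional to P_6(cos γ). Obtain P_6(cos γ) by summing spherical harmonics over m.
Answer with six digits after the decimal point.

0.161021

Addition theorem: P_6(cos γ) = (4π/13) Σ_m Y*_{lm}(Ω₁) Y_{lm}(Ω₂), m = −6…6:
  m=-6: -0.04491 + 0.42839j × 0.19113 - 0.01818j = -0.00080 + 0.08269j  (running Σ = -0.00080 + 0.08269j)
  m=-5: 0.05122 + 0.29007j × 0.17165 - 0.36032j = 0.11331 + 0.03134j  (running Σ = 0.11251 + 0.11403j)
  m=-4: -0.08514 - 0.17448j × -0.20424 - 0.30715j = -0.03620 + 0.06179j  (running Σ = 0.07631 + 0.17582j)
  m=-3: -0.20627 - 0.22903j × 0.01845 - 0.00088j = -0.00401 - 0.00405j  (running Σ = 0.07230 + 0.17177j)
  m=-2: 0.09871 + 0.06167j × 0.16430 - 0.30655j = 0.03512 - 0.02013j  (running Σ = 0.10743 + 0.15164j)
  m=-1: 0.29505 + 0.08459j × -0.05880 - 0.09823j = -0.00904 - 0.03396j  (running Σ = 0.09839 + 0.11769j)
  m=0: -0.09488 + 0.00000j × 0.31822 + 0.00000j = -0.03019 + 0.00000j  (running Σ = 0.06819 + 0.11769j)
  m=1: -0.29505 + 0.08459j × 0.05880 - 0.09823j = -0.00904 + 0.03396j  (running Σ = 0.05915 + 0.15164j)
  m=2: 0.09871 - 0.06167j × 0.16430 + 0.30655j = 0.03512 + 0.02013j  (running Σ = 0.09427 + 0.17177j)
  m=3: 0.20627 - 0.22903j × -0.01845 - 0.00088j = -0.00401 + 0.00405j  (running Σ = 0.09027 + 0.17582j)
  m=4: -0.08514 + 0.17448j × -0.20424 + 0.30715j = -0.03620 - 0.06179j  (running Σ = 0.05406 + 0.11403j)
  m=5: -0.05122 + 0.29007j × -0.17165 - 0.36032j = 0.11331 - 0.03134j  (running Σ = 0.16737 + 0.08269j)
  m=6: -0.04491 - 0.42839j × 0.19113 + 0.01818j = -0.00080 - 0.08269j  (running Σ = 0.16658 + 0.00000j)
Accumulated sum 0.16658 + 0.00000j; after 4π/(2l+1) scaling, 0.16102 + 0.00000j ⇒ P_6 = 0.161021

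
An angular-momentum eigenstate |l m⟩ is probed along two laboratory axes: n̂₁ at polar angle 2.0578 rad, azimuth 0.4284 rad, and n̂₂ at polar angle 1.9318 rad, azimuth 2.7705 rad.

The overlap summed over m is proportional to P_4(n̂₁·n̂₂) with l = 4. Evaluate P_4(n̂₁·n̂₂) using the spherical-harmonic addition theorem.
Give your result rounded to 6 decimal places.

-0.133661

Summing Y*_{l m}(θ₁,φ₁)·Y_{l m}(θ₂,φ₂) over m ∈ [−4, 4]; prefactor 4π/(2·4+1) = 1.396263:
  term(m=-4) = -0.09136 - 0.00516j   from Y*(Ω₁)=-0.03842 + 0.26718j, Y(Ω₂)=0.02926 + 0.33773j
  term(m=-3) = 0.10777 - 0.09902j   from Y*(Ω₁)=-0.11390 - 0.38791j, Y(Ω₂)=0.15991 + 0.32478j
  term(m=-2) = 0.00015 - 0.00516j   from Y*(Ω₁)=0.09120 + 0.10525j, Y(Ω₂)=-0.02734 - 0.02507j
  term(m=-1) = -0.06652 - 0.06842j   from Y*(Ω₁)=0.26108 + 0.11923j, Y(Ω₂)=-0.30983 - 0.12056j
  term(m=+0) = 0.00419 + 0.00000j   from Y*(Ω₁)=-0.20009 + 0.00000j, Y(Ω₂)=-0.02095 + 0.00000j
  term(m=+1) = -0.06652 + 0.06842j   from Y*(Ω₁)=-0.26108 + 0.11923j, Y(Ω₂)=0.30983 - 0.12056j
  term(m=+2) = 0.00015 + 0.00516j   from Y*(Ω₁)=0.09120 - 0.10525j, Y(Ω₂)=-0.02734 + 0.02507j
  term(m=+3) = 0.10777 + 0.09902j   from Y*(Ω₁)=0.11390 - 0.38791j, Y(Ω₂)=-0.15991 + 0.32478j
  term(m=+4) = -0.09136 + 0.00516j   from Y*(Ω₁)=-0.03842 - 0.26718j, Y(Ω₂)=0.02926 - 0.33773j
Σ over m = -0.09573 - 0.00000j; ×(4π/9) → -0.13366 - 0.00000j. Real part: -0.133661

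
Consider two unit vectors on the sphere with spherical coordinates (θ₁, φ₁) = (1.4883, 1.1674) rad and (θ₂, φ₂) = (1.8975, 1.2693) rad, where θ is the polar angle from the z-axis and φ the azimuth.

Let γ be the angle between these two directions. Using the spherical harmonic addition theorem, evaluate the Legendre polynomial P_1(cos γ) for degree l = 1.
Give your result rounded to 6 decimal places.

0.912543

Summing Y*_{l m}(θ₁,φ₁)·Y_{l m}(θ₂,φ₂) over m ∈ [−1, 1]; prefactor 4π/(2·1+1) = 4.188790:
  term(m=-1) = (0.112083, -0.011461)   from Y*(Ω₁)=(0.135161, 0.316682), Y(Ω₂)=(0.097168, -0.312460)
  term(m=+0) = (-0.006313, 0.000000)   from Y*(Ω₁)=(0.040262, -0.000000), Y(Ω₂)=(-0.156804, 0.000000)
  term(m=+1) = (0.112083, 0.011461)   from Y*(Ω₁)=(-0.135161, 0.316682), Y(Ω₂)=(-0.097168, -0.312460)
Accumulated sum (0.217854, 0.000000); after 4π/(2l+1) scaling, (0.912543, 0.000000) ⇒ P_1 = 0.912543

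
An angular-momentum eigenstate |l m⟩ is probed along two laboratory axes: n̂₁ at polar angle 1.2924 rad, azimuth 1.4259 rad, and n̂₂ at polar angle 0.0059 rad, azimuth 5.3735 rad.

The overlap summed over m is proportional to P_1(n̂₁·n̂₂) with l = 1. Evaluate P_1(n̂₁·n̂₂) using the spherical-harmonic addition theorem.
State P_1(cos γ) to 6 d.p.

Term-by-term m-sum for l=1 (normalisation 4π/3 = 4.188790):
  m=-1: Y*=0.04797 + 0.32871j  Y=0.00125 + 0.00161j  product -0.00047 + 0.00049j
  m=+0: Y*=0.13427 + 0.00000j  Y=0.48859 + 0.00000j  product 0.06561 + 0.00000j
  m=+1: Y*=-0.04797 + 0.32871j  Y=-0.00125 + 0.00161j  product -0.00047 - 0.00049j
Σ over m = 0.06467 + 0.00000j; ×(4π/3) → 0.27088 + 0.00000j. Real part: 0.270882

0.270882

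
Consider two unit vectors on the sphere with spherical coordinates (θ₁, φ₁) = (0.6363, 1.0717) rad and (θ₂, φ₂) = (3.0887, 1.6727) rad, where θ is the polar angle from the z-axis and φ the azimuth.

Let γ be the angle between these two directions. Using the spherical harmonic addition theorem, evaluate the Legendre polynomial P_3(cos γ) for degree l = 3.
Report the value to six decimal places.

Term-by-term m-sum for l=3 (normalisation 4π/7 = 1.795196):
  term(m=-3) = (-0.000001, -0.000005)   from Y*(Ω₁)=(-0.087306, -0.006429), Y(Ω₂)=(0.000019, 0.000059)
  term(m=-2) = (-0.000298, 0.000772)   from Y*(Ω₁)=(-0.157260, 0.243948), Y(Ω₂)=(0.002793, -0.000577)
  term(m=-1) = (0.024104, -0.016526)   from Y*(Ω₁)=(0.205388, 0.376769), Y(Ω₂)=(-0.006928, -0.067751)
  term(m=+0) = (-0.052090, 0.000000)   from Y*(Ω₁)=(0.070382, -0.000000), Y(Ω₂)=(-0.740101, 0.000000)
  term(m=+1) = (0.024104, 0.016526)   from Y*(Ω₁)=(-0.205388, 0.376769), Y(Ω₂)=(0.006928, -0.067751)
  term(m=+2) = (-0.000298, -0.000772)   from Y*(Ω₁)=(-0.157260, -0.243948), Y(Ω₂)=(0.002793, 0.000577)
  term(m=+3) = (-0.000001, 0.000005)   from Y*(Ω₁)=(0.087306, -0.006429), Y(Ω₂)=(-0.000019, 0.000059)
Accumulated sum (-0.004481, -0.000000); after 4π/(2l+1) scaling, (-0.008045, -0.000000) ⇒ P_3 = -0.008045

-0.008045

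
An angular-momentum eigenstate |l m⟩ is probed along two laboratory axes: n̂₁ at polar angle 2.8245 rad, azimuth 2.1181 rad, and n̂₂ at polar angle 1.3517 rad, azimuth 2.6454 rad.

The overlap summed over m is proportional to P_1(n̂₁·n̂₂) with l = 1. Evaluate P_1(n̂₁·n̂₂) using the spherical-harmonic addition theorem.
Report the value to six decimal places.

Addition theorem: P_1(cos γ) = (4π/3) Σ_m Y*_{lm}(Ω₁) Y_{lm}(Ω₂), m = −1…1:
  [-1]  conj(Y_{1,-1})(Ω₁) = -0.056060+0.091991i ; Y_{1,-1}(Ω₂) = -0.296565-0.160551i ; Δ = +0.031395-0.018281i
  [+0]  conj(Y_{1,0})(Ω₁) = -0.464244-0.000000i ; Y_{1,0}(Ω₂) = +0.106197+0.000000i ; Δ = -0.049301-0.000000i
  [+1]  conj(Y_{1,1})(Ω₁) = +0.056060+0.091991i ; Y_{1,1}(Ω₂) = +0.296565-0.160551i ; Δ = +0.031395+0.018281i
Σ over m = +0.013488+0.000000i; ×(4π/3) → +0.056499+0.000000i. Real part: 0.056499

0.056499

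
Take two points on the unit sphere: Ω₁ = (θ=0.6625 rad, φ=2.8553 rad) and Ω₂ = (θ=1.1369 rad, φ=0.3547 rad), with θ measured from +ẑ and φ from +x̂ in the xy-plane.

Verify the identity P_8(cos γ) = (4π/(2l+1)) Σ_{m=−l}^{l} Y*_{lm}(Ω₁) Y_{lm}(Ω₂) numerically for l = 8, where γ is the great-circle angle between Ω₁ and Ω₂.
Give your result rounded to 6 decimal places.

0.150873

Addition theorem: P_8(cos γ) = (4π/17) Σ_m Y*_{lm}(Ω₁) Y_{lm}(Ω₂), m = −8…8:
  m=-8: Y*=-0.00696 - 0.00794j  Y=-0.22590 - 0.07087j  product 0.00101 + 0.00229j
  m=-7: Y*=0.02273 + 0.04914j  Y=-0.34701 - 0.26859j  product 0.00531 - 0.02316j
  m=-6: Y*=-0.02485 - 0.16787j  Y=-0.18344 - 0.29429j  product -0.04484 + 0.03811j
  m=-5: Y*=-0.04958 + 0.35357j  Y=0.01476 + 0.07183j  product -0.02613 + 0.00166j
  m=-4: Y*=0.19907 - 0.43913j  Y=-0.05432 + 0.35465j  product 0.14492 + 0.09446j
  m=-3: Y*=-0.19986 + 0.23163j  Y=-0.05019 + 0.09043j  product -0.01091 - 0.02970j
  m=-2: Y*=-0.14295 + 0.09215j  Y=0.23271 - 0.19977j  product -0.01486 + 0.05000j
  m=-1: Y*=0.38496 - 0.11332j  Y=0.15788 - 0.05847j  product 0.05415 - 0.04040j
  m=+0: Y*=0.04645 + 0.00000j  Y=-0.28402 + 0.00000j  product -0.01319 + 0.00000j
  m=+1: Y*=-0.38496 - 0.11332j  Y=-0.15788 - 0.05847j  product 0.05415 + 0.04040j
  m=+2: Y*=-0.14295 - 0.09215j  Y=0.23271 + 0.19977j  product -0.01486 - 0.05000j
  m=+3: Y*=0.19986 + 0.23163j  Y=0.05019 + 0.09043j  product -0.01091 + 0.02970j
  m=+4: Y*=0.19907 + 0.43913j  Y=-0.05432 - 0.35465j  product 0.14492 - 0.09446j
  m=+5: Y*=0.04958 + 0.35357j  Y=-0.01476 + 0.07183j  product -0.02613 - 0.00166j
  m=+6: Y*=-0.02485 + 0.16787j  Y=-0.18344 + 0.29429j  product -0.04484 - 0.03811j
  m=+7: Y*=-0.02273 + 0.04914j  Y=0.34701 - 0.26859j  product 0.00531 + 0.02316j
  m=+8: Y*=-0.00696 + 0.00794j  Y=-0.22590 + 0.07087j  product 0.00101 - 0.00229j
Total Σ_m = 0.20410 - 0.00000j. Multiply by 0.739198: 0.15087 - 0.00000j. P_8(cos γ) = 0.150873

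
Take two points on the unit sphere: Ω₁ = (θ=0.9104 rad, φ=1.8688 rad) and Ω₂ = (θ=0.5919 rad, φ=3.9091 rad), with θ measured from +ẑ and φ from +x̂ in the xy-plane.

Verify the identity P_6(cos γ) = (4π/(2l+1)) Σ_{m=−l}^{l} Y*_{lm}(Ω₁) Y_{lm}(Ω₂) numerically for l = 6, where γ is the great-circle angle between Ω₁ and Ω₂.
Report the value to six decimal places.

0.148586

Addition theorem: P_6(cos γ) = (4π/13) Σ_m Y*_{lm}(Ω₁) Y_{lm}(Ω₂), m = −6…6:
  m=-6: 0.02526 - 0.11445j × -0.00156 + 0.01449j = 0.00162 + 0.00054j  (running Σ = 0.00162 + 0.00054j)
  m=-5: -0.31434 + 0.02545j × 0.05763 - 0.04814j = -0.01689 + 0.01660j  (running Σ = -0.01527 + 0.01714j)
  m=-4: 0.16112 + 0.40481j × -0.22677 - 0.01626j = -0.02996 - 0.09442j  (running Σ = -0.04523 - 0.07727j)
  m=-3: 0.17481 - 0.14043j × 0.28705 + 0.31964j = 0.09507 + 0.01556j  (running Σ = 0.04984 - 0.06171j)
  m=-2: 0.18502 + 0.12550j × 0.01544 - 0.43120j = 0.05697 - 0.07784j  (running Σ = 0.10681 - 0.13955j)
  m=-1: 0.09471 - 0.30834j × 0.00121 - 0.00116j = -0.00024 - 0.00048j  (running Σ = 0.10657 - 0.14003j)
  m=0: 0.14086 + 0.00000j × -0.42184 + 0.00000j = -0.05942 + 0.00000j  (running Σ = 0.04715 - 0.14003j)
  m=1: -0.09471 - 0.30834j × -0.00121 - 0.00116j = -0.00024 + 0.00048j  (running Σ = 0.04690 - 0.13955j)
  m=2: 0.18502 - 0.12550j × 0.01544 + 0.43120j = 0.05697 + 0.07784j  (running Σ = 0.10387 - 0.06171j)
  m=3: -0.17481 - 0.14043j × -0.28705 + 0.31964j = 0.09507 - 0.01556j  (running Σ = 0.19894 - 0.07727j)
  m=4: 0.16112 - 0.40481j × -0.22677 + 0.01626j = -0.02996 + 0.09442j  (running Σ = 0.16898 + 0.01714j)
  m=5: 0.31434 + 0.02545j × -0.05763 - 0.04814j = -0.01689 - 0.01660j  (running Σ = 0.15209 + 0.00054j)
  m=6: 0.02526 + 0.11445j × -0.00156 - 0.01449j = 0.00162 - 0.00054j  (running Σ = 0.15371 + 0.00000j)
Σ over m = 0.15371 + 0.00000j; ×(4π/13) → 0.14859 + 0.00000j. Real part: 0.148586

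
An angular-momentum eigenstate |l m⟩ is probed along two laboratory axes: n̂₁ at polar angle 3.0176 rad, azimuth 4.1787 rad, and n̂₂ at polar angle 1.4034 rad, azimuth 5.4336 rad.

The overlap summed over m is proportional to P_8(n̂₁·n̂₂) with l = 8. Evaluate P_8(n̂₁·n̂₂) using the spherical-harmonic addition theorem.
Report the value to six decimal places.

0.127424

Addition theorem: P_8(cos γ) = (4π/17) Σ_m Y*_{lm}(Ω₁) Y_{lm}(Ω₂), m = −8…8:
  m=-8: (-0.000000, 0.000000) × (0.401140, 0.226226) = (-0.000000, 0.000000)  (running Σ = (-0.000000, 0.000000))
  m=-7: (0.000001, 0.000001) × (0.293864, -0.102659) = (0.000000, 0.000000)  (running Σ = (0.000000, 0.000000))
  m=-6: (0.000019, -0.000001) × (-0.075841, 0.187093) = (-0.000001, 0.000004)  (running Σ = (-0.000001, 0.000004))
  m=-5: (0.000125, -0.000245) × (0.146139, 0.291683) = (0.000090, 0.000001)  (running Σ = (0.000089, 0.000005))
  m=-4: (-0.001626, -0.002570) × (-0.101543, -0.026659) = (0.000097, 0.000304)  (running Σ = (0.000185, 0.000309))
  m=-3: (-0.024934, 0.000755) × (-0.267086, 0.179928) = (0.006524, -0.004688)  (running Σ = (0.006709, -0.004379))
  m=-2: (-0.069913, 0.126941) × (0.007670, -0.059416) = (0.007006, 0.005128)  (running Σ = (0.013715, 0.000748))
  m=-1: (0.270480, 0.457756) × (-0.209672, -0.238477) = (0.052452, -0.160482)  (running Σ = (0.066167, -0.159733))
  m=0: (0.862641, -0.000000) × (0.046424, 0.000000) = (0.040047, 0.000000)  (running Σ = (0.106214, -0.159733))
  m=1: (-0.270480, 0.457756) × (0.209672, -0.238477) = (0.052452, 0.160482)  (running Σ = (0.158666, 0.000748))
  m=2: (-0.069913, -0.126941) × (0.007670, 0.059416) = (0.007006, -0.005128)  (running Σ = (0.165672, -0.004379))
  m=3: (0.024934, 0.000755) × (0.267086, 0.179928) = (0.006524, 0.004688)  (running Σ = (0.172196, 0.000309))
  m=4: (-0.001626, 0.002570) × (-0.101543, 0.026659) = (0.000097, -0.000304)  (running Σ = (0.172292, 0.000005))
  m=5: (-0.000125, -0.000245) × (-0.146139, 0.291683) = (0.000090, -0.000001)  (running Σ = (0.172382, 0.000004))
  m=6: (0.000019, 0.000001) × (-0.075841, -0.187093) = (-0.000001, -0.000004)  (running Σ = (0.172381, 0.000000))
  m=7: (-0.000001, 0.000001) × (-0.293864, -0.102659) = (0.000000, -0.000000)  (running Σ = (0.172381, 0.000000))
  m=8: (-0.000000, -0.000000) × (0.401140, -0.226226) = (-0.000000, -0.000000)  (running Σ = (0.172381, 0.000000))
Σ over m = (0.172381, 0.000000); ×(4π/17) → (0.127424, 0.000000). Real part: 0.127424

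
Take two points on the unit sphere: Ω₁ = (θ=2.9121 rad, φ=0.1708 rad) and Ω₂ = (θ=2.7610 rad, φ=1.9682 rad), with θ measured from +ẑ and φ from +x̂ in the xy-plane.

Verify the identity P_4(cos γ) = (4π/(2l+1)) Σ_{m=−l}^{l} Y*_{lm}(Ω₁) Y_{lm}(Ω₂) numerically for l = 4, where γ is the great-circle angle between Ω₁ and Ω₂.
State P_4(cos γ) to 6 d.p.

Expand P_4 via completeness: Σ_{m} conj(Y_{4,m}) at Ω₁ times Y_{4,m} at Ω₂ —
  m=-4: Y*=(0.000919, 0.000748)  Y=(-0.000159, -0.008425)  product (0.000006, -0.000008)
  m=-3: Y*=(-0.012506, -0.007035)  Y=(-0.055351, -0.022017)  product (0.000537, 0.000665)
  m=-2: Y*=(0.091957, 0.032694)  Y=(-0.162763, 0.165855)  product (-0.020390, 0.009930)
  m=-1: Y*=(-0.375683, -0.064798)  Y=(0.191596, 0.456468)  product (-0.042401, -0.183902)
  m=+0: Y*=(0.637229, -0.000000)  Y=(0.332889, 0.000000)  product (0.212126, 0.000000)
  m=+1: Y*=(0.375683, -0.064798)  Y=(-0.191596, 0.456468)  product (-0.042401, 0.183902)
  m=+2: Y*=(0.091957, -0.032694)  Y=(-0.162763, -0.165855)  product (-0.020390, -0.009930)
  m=+3: Y*=(0.012506, -0.007035)  Y=(0.055351, -0.022017)  product (0.000537, -0.000665)
  m=+4: Y*=(0.000919, -0.000748)  Y=(-0.000159, 0.008425)  product (0.000006, 0.000008)
Σ over m = (0.087632, 0.000000); ×(4π/9) → (0.122357, 0.000000). Real part: 0.122357

0.122357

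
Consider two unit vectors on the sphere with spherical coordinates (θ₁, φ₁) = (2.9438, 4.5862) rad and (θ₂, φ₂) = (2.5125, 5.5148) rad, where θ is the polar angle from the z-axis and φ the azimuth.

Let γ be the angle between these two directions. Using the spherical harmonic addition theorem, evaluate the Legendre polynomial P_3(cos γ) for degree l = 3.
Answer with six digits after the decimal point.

Expand P_3 via completeness: Σ_{m} conj(Y_{3,m}) at Ω₁ times Y_{3,m} at Ω₂ —
  m=-3: +0.001170+0.002942i × -0.056959+0.063091i = -0.000252-0.000094i  (running Σ = -0.000252-0.000094i)
  m=-2: +0.037468-0.009662i × -0.009733-0.285936i = -0.003127-0.010619i  (running Σ = -0.003380-0.010713i)
  m=-1: -0.030427-0.239843i × +0.310229+0.299849i = +0.062477-0.083530i  (running Σ = +0.059098-0.094243i)
  m=0: -0.661156-0.000000i × -0.081125+0.000000i = +0.053636+0.000000i  (running Σ = +0.112734-0.094243i)
  m=1: +0.030427-0.239843i × -0.310229+0.299849i = +0.062477+0.083530i  (running Σ = +0.175211-0.010713i)
  m=2: +0.037468+0.009662i × -0.009733+0.285936i = -0.003127+0.010619i  (running Σ = +0.172084-0.000094i)
  m=3: -0.001170+0.002942i × +0.056959+0.063091i = -0.000252+0.000094i  (running Σ = +0.171831-0.000000i)
Accumulated sum +0.171831-0.000000i; after 4π/(2l+1) scaling, +0.308471-0.000000i ⇒ P_3 = 0.308471

0.308471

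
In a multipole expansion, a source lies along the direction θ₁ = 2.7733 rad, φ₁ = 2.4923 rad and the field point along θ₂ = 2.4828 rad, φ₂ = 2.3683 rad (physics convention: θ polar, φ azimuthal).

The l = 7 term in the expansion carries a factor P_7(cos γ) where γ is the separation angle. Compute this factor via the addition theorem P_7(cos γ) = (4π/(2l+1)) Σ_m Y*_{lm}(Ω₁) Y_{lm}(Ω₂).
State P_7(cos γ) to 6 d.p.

Expand P_7 via completeness: Σ_{m} conj(Y_{7,m}) at Ω₁ times Y_{7,m} at Ω₂ —
  m=-7: 0.00007 - 0.00039j × -0.01039 + 0.01231j = 0.00000 + 0.00000j  (running Σ = 0.00000 + 0.00000j)
  m=-6: 0.00277 - 0.00260j × 0.00565 + 0.07765j = 0.00022 + 0.00020j  (running Σ = 0.00022 + 0.00021j)
  m=-5: 0.02277 - 0.00240j × 0.16832 + 0.14909j = 0.00419 + 0.00299j  (running Σ = 0.00441 + 0.00320j)
  m=-4: 0.08181 + 0.04954j × 0.41742 - 0.02023j = 0.03515 + 0.01902j  (running Σ = 0.03956 + 0.02222j)
  m=-3: 0.10244 + 0.25866j × 0.30484 - 0.32782j = 0.11602 + 0.04527j  (running Σ = 0.15558 + 0.06749j)
  m=-2: -0.14034 + 0.50278j × -0.00239 - 0.09859j = 0.04990 + 0.01264j  (running Σ = 0.20549 + 0.08012j)
  m=-1: -0.37325 + 0.28333j × 0.25864 + 0.25245j = -0.16806 - 0.02095j  (running Σ = 0.03743 + 0.05917j)
  m=0: 0.18805 + 0.00000j × 0.22161 + 0.00000j = 0.04167 + 0.00000j  (running Σ = 0.07910 + 0.05917j)
  m=1: 0.37325 + 0.28333j × -0.25864 + 0.25245j = -0.16806 + 0.02095j  (running Σ = -0.08896 + 0.08012j)
  m=2: -0.14034 - 0.50278j × -0.00239 + 0.09859j = 0.04990 - 0.01264j  (running Σ = -0.03906 + 0.06749j)
  m=3: -0.10244 + 0.25866j × -0.30484 - 0.32782j = 0.11602 - 0.04527j  (running Σ = 0.07696 + 0.02222j)
  m=4: 0.08181 - 0.04954j × 0.41742 + 0.02023j = 0.03515 - 0.01902j  (running Σ = 0.11211 + 0.00320j)
  m=5: -0.02277 - 0.00240j × -0.16832 + 0.14909j = 0.00419 - 0.00299j  (running Σ = 0.11630 + 0.00021j)
  m=6: 0.00277 + 0.00260j × 0.00565 - 0.07765j = 0.00022 - 0.00020j  (running Σ = 0.11652 + 0.00000j)
  m=7: -0.00007 - 0.00039j × 0.01039 + 0.01231j = 0.00000 - 0.00000j  (running Σ = 0.11652 - 0.00000j)
Accumulated sum 0.11652 - 0.00000j; after 4π/(2l+1) scaling, 0.09762 - 0.00000j ⇒ P_7 = 0.097619

0.097619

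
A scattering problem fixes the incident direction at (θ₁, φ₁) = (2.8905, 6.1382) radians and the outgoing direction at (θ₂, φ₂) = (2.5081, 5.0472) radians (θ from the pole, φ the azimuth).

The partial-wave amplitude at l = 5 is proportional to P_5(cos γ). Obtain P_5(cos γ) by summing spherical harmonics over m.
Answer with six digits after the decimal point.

-0.290519

Term-by-term m-sum for l=5 (normalisation 4π/11 = 1.142397):
  m=-5: Y*=0.00033 - 0.00029j  Y=0.03356 - 0.00348j  product 0.00001 - 0.00001j
  m=-4: Y*=-0.00453 + 0.00297j  Y=-0.03333 + 0.14138j  product -0.00027 - 0.00074j
  m=-3: Y*=0.03582 - 0.01664j  Y=-0.29347 - 0.18660j  product -0.01362 - 0.00180j
  m=-2: Y*=-0.17624 + 0.05259j  Y=0.35605 - 0.28186j  product -0.04793 + 0.06840j
  m=-1: Y*=0.50014 - 0.07302j  Y=0.04778 + 0.13733j  product 0.03392 + 0.06519j
  m=+0: Y*=-0.54183 + 0.00000j  Y=0.36643 + 0.00000j  product -0.19854 + 0.00000j
  m=+1: Y*=-0.50014 - 0.07302j  Y=-0.04778 + 0.13733j  product 0.03392 - 0.06519j
  m=+2: Y*=-0.17624 - 0.05259j  Y=0.35605 + 0.28186j  product -0.04793 - 0.06840j
  m=+3: Y*=-0.03582 - 0.01664j  Y=0.29347 - 0.18660j  product -0.01362 + 0.00180j
  m=+4: Y*=-0.00453 - 0.00297j  Y=-0.03333 - 0.14138j  product -0.00027 + 0.00074j
  m=+5: Y*=-0.00033 - 0.00029j  Y=-0.03356 - 0.00348j  product 0.00001 + 0.00001j
Total Σ_m = -0.25431 + 0.00000j. Multiply by 1.142397: -0.29052 + 0.00000j. P_5(cos γ) = -0.290519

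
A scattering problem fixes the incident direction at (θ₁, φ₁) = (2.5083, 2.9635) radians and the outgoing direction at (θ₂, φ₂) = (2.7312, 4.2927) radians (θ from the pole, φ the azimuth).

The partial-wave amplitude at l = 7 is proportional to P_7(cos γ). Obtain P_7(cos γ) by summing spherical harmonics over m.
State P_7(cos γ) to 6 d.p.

Term-by-term m-sum for l=7 (normalisation 4π/15 = 0.837758):
  m=-7: Y*=-0.00405 + 0.01205j  Y=0.00016 + 0.00079j  product -0.00001 - 0.00000j
  m=-6: Y*=-0.03119 + 0.05679j  Y=-0.00562 + 0.00404j  product -0.00005 - 0.00045j
  m=-5: Y*=-0.12478 + 0.15420j  Y=-0.03183 - 0.01855j  product 0.00683 - 0.00259j
  m=-4: Y*=-0.29912 + 0.25834j  Y=0.01457 - 0.13443j  product 0.03037 + 0.04397j
  m=-3: Y*=-0.40437 + 0.23926j  Y=0.32503 - 0.10474j  product -0.10637 + 0.12012j
  m=-2: Y*=-0.16146 + 0.06007j  Y=0.36010 + 0.40124j  product -0.08224 - 0.04315j
  m=-1: Y*=0.31926 - 0.05747j  Y=-0.14094 + 0.31586j  product -0.02684 + 0.10894j
  m=+0: Y*=0.28725 + 0.00000j  Y=0.31696 + 0.00000j  product 0.09105 + 0.00000j
  m=+1: Y*=-0.31926 - 0.05747j  Y=0.14094 + 0.31586j  product -0.02684 - 0.10894j
  m=+2: Y*=-0.16146 - 0.06007j  Y=0.36010 - 0.40124j  product -0.08224 + 0.04315j
  m=+3: Y*=0.40437 + 0.23926j  Y=-0.32503 - 0.10474j  product -0.10637 - 0.12012j
  m=+4: Y*=-0.29912 - 0.25834j  Y=0.01457 + 0.13443j  product 0.03037 - 0.04397j
  m=+5: Y*=0.12478 + 0.15420j  Y=0.03183 - 0.01855j  product 0.00683 + 0.00259j
  m=+6: Y*=-0.03119 - 0.05679j  Y=-0.00562 - 0.00404j  product -0.00005 + 0.00045j
  m=+7: Y*=0.00405 + 0.01205j  Y=-0.00016 + 0.00079j  product -0.00001 + 0.00000j
Total Σ_m = -0.26560 + 0.00000j. Multiply by 0.837758: -0.22251 + 0.00000j. P_7(cos γ) = -0.222509

-0.222509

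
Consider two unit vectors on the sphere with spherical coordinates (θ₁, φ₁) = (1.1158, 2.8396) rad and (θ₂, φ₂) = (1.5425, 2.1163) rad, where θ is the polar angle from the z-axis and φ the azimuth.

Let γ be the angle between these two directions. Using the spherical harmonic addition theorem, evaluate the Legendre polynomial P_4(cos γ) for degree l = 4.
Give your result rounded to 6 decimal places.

-0.421083

Addition theorem: P_4(cos γ) = (4π/9) Σ_m Y*_{lm}(Ω₁) Y_{lm}(Ω₂), m = −4…4:
  term(m=-4) = -0.12339 + 0.03129j   from Y*(Ω₁)=0.10226 - 0.26935j, Y(Ω₂)=-0.25355 - 0.36183j
  term(m=-3) = -0.00795 + 0.01165j   from Y*(Ω₁)=-0.24595 + 0.31377j, Y(Ω₂)=0.03529 - 0.00232j
  term(m=-2) = -0.00391 - 0.03133j   from Y*(Ω₁)=0.07817 - 0.05394j, Y(Ω₂)=0.15343 - 0.29485j
  term(m=-1) = 0.00924 + 0.00816j   from Y*(Ω₁)=0.29386 - 0.09154j, Y(Ω₂)=0.02079 + 0.03425j
  term(m=+0) = -0.04957 + 0.00000j   from Y*(Ω₁)=-0.15744 + 0.00000j, Y(Ω₂)=0.31482 + 0.00000j
  term(m=+1) = 0.00924 - 0.00816j   from Y*(Ω₁)=-0.29386 - 0.09154j, Y(Ω₂)=-0.02079 + 0.03425j
  term(m=+2) = -0.00391 + 0.03133j   from Y*(Ω₁)=0.07817 + 0.05394j, Y(Ω₂)=0.15343 + 0.29485j
  term(m=+3) = -0.00795 - 0.01165j   from Y*(Ω₁)=0.24595 + 0.31377j, Y(Ω₂)=-0.03529 - 0.00232j
  term(m=+4) = -0.12339 - 0.03129j   from Y*(Ω₁)=0.10226 + 0.26935j, Y(Ω₂)=-0.25355 + 0.36183j
Total Σ_m = -0.30158 + 0.00000j. Multiply by 1.396263: -0.42108 + 0.00000j. P_4(cos γ) = -0.421083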